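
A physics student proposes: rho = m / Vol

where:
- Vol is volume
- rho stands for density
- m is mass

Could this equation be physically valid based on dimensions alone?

Yes

Vol (volume) has dimensions [L^3].
rho (density) has dimensions [L^-3 M].
m (mass) has dimensions [M].

Left side: [L^-3 M]
Right side: [L^-3 M]

Both sides have the same dimensions, so the equation is dimensionally consistent.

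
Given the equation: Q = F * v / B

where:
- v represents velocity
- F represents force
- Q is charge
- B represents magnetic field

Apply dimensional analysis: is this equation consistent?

No

v (velocity) has dimensions [L T^-1].
F (force) has dimensions [L M T^-2].
Q (charge) has dimensions [I T].
B (magnetic field) has dimensions [I^-1 M T^-2].

Left side: [I T]
Right side: [I L^2 T^-1]

The two sides have different dimensions, so the equation is NOT dimensionally consistent.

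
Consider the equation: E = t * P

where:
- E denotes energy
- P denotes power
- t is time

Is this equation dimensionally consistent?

Yes

E (energy) has dimensions [L^2 M T^-2].
P (power) has dimensions [L^2 M T^-3].
t (time) has dimensions [T].

Left side: [L^2 M T^-2]
Right side: [L^2 M T^-2]

Both sides have the same dimensions, so the equation is dimensionally consistent.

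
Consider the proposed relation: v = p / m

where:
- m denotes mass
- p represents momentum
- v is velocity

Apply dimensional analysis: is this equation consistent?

Yes

m (mass) has dimensions [M].
p (momentum) has dimensions [L M T^-1].
v (velocity) has dimensions [L T^-1].

Left side: [L T^-1]
Right side: [L T^-1]

Both sides have the same dimensions, so the equation is dimensionally consistent.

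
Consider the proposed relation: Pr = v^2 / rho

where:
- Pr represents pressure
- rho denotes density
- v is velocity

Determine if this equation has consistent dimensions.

No

Pr (pressure) has dimensions [L^-1 M T^-2].
rho (density) has dimensions [L^-3 M].
v (velocity) has dimensions [L T^-1].

Left side: [L^-1 M T^-2]
Right side: [L^5 M^-1 T^-2]

The two sides have different dimensions, so the equation is NOT dimensionally consistent.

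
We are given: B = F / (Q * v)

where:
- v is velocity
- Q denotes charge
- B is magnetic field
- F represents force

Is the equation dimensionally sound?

Yes

v (velocity) has dimensions [L T^-1].
Q (charge) has dimensions [I T].
B (magnetic field) has dimensions [I^-1 M T^-2].
F (force) has dimensions [L M T^-2].

Left side: [I^-1 M T^-2]
Right side: [I^-1 M T^-2]

Both sides have the same dimensions, so the equation is dimensionally consistent.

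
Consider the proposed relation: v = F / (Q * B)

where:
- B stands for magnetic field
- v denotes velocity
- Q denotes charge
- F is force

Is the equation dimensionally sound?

Yes

B (magnetic field) has dimensions [I^-1 M T^-2].
v (velocity) has dimensions [L T^-1].
Q (charge) has dimensions [I T].
F (force) has dimensions [L M T^-2].

Left side: [L T^-1]
Right side: [L T^-1]

Both sides have the same dimensions, so the equation is dimensionally consistent.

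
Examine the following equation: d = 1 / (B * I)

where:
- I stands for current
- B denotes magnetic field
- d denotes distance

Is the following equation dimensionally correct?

No

I (current) has dimensions [I].
B (magnetic field) has dimensions [I^-1 M T^-2].
d (distance) has dimensions [L].

Left side: [L]
Right side: [M^-1 T^2]

The two sides have different dimensions, so the equation is NOT dimensionally consistent.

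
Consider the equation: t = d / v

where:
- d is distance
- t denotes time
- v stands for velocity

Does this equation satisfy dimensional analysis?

Yes

d (distance) has dimensions [L].
t (time) has dimensions [T].
v (velocity) has dimensions [L T^-1].

Left side: [T]
Right side: [T]

Both sides have the same dimensions, so the equation is dimensionally consistent.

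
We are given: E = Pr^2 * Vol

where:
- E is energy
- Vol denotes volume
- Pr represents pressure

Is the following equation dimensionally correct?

No

E (energy) has dimensions [L^2 M T^-2].
Vol (volume) has dimensions [L^3].
Pr (pressure) has dimensions [L^-1 M T^-2].

Left side: [L^2 M T^-2]
Right side: [L M^2 T^-4]

The two sides have different dimensions, so the equation is NOT dimensionally consistent.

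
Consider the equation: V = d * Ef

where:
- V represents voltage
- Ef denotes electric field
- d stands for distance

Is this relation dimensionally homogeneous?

Yes

V (voltage) has dimensions [I^-1 L^2 M T^-3].
Ef (electric field) has dimensions [I^-1 L M T^-3].
d (distance) has dimensions [L].

Left side: [I^-1 L^2 M T^-3]
Right side: [I^-1 L^2 M T^-3]

Both sides have the same dimensions, so the equation is dimensionally consistent.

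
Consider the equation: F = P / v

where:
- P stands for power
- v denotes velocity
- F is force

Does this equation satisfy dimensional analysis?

Yes

P (power) has dimensions [L^2 M T^-3].
v (velocity) has dimensions [L T^-1].
F (force) has dimensions [L M T^-2].

Left side: [L M T^-2]
Right side: [L M T^-2]

Both sides have the same dimensions, so the equation is dimensionally consistent.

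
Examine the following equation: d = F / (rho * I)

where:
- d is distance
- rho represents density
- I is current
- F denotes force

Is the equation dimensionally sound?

No

d (distance) has dimensions [L].
rho (density) has dimensions [L^-3 M].
I (current) has dimensions [I].
F (force) has dimensions [L M T^-2].

Left side: [L]
Right side: [I^-1 L^4 T^-2]

The two sides have different dimensions, so the equation is NOT dimensionally consistent.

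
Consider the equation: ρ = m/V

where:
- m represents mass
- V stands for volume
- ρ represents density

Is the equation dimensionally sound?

Yes

m (mass) has dimensions [M].
V (volume) has dimensions [L^3].
ρ (density) has dimensions [L^-3 M].

Left side: [L^-3 M]
Right side: [L^-3 M]

Both sides have the same dimensions, so the equation is dimensionally consistent.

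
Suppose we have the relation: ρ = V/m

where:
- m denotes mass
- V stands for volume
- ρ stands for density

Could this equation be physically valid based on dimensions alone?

No

m (mass) has dimensions [M].
V (volume) has dimensions [L^3].
ρ (density) has dimensions [L^-3 M].

Left side: [L^-3 M]
Right side: [L^3 M^-1]

The two sides have different dimensions, so the equation is NOT dimensionally consistent.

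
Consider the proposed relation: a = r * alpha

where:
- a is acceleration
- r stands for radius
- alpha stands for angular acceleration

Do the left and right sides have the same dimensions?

Yes

a (acceleration) has dimensions [L T^-2].
r (radius) has dimensions [L].
alpha (angular acceleration) has dimensions [T^-2].

Left side: [L T^-2]
Right side: [L T^-2]

Both sides have the same dimensions, so the equation is dimensionally consistent.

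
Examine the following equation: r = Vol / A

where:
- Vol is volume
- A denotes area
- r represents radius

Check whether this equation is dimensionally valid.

Yes

Vol (volume) has dimensions [L^3].
A (area) has dimensions [L^2].
r (radius) has dimensions [L].

Left side: [L]
Right side: [L]

Both sides have the same dimensions, so the equation is dimensionally consistent.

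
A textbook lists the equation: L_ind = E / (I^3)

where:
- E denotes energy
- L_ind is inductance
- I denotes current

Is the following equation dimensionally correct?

No

E (energy) has dimensions [L^2 M T^-2].
L_ind (inductance) has dimensions [I^-2 L^2 M T^-2].
I (current) has dimensions [I].

Left side: [I^-2 L^2 M T^-2]
Right side: [I^-3 L^2 M T^-2]

The two sides have different dimensions, so the equation is NOT dimensionally consistent.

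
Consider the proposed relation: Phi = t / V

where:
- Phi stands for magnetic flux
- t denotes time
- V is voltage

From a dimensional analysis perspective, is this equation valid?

No

Phi (magnetic flux) has dimensions [I^-1 L^2 M T^-2].
t (time) has dimensions [T].
V (voltage) has dimensions [I^-1 L^2 M T^-3].

Left side: [I^-1 L^2 M T^-2]
Right side: [I L^-2 M^-1 T^4]

The two sides have different dimensions, so the equation is NOT dimensionally consistent.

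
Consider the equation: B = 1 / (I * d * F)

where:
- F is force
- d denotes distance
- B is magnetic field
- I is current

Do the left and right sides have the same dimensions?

No

F (force) has dimensions [L M T^-2].
d (distance) has dimensions [L].
B (magnetic field) has dimensions [I^-1 M T^-2].
I (current) has dimensions [I].

Left side: [I^-1 M T^-2]
Right side: [I^-1 L^-2 M^-1 T^2]

The two sides have different dimensions, so the equation is NOT dimensionally consistent.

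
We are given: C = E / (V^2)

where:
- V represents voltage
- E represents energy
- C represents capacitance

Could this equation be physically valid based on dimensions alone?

Yes

V (voltage) has dimensions [I^-1 L^2 M T^-3].
E (energy) has dimensions [L^2 M T^-2].
C (capacitance) has dimensions [I^2 L^-2 M^-1 T^4].

Left side: [I^2 L^-2 M^-1 T^4]
Right side: [I^2 L^-2 M^-1 T^4]

Both sides have the same dimensions, so the equation is dimensionally consistent.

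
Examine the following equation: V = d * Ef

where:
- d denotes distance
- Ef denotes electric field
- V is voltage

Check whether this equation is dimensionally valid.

Yes

d (distance) has dimensions [L].
Ef (electric field) has dimensions [I^-1 L M T^-3].
V (voltage) has dimensions [I^-1 L^2 M T^-3].

Left side: [I^-1 L^2 M T^-3]
Right side: [I^-1 L^2 M T^-3]

Both sides have the same dimensions, so the equation is dimensionally consistent.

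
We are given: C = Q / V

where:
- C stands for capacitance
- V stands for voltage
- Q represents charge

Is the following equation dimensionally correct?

Yes

C (capacitance) has dimensions [I^2 L^-2 M^-1 T^4].
V (voltage) has dimensions [I^-1 L^2 M T^-3].
Q (charge) has dimensions [I T].

Left side: [I^2 L^-2 M^-1 T^4]
Right side: [I^2 L^-2 M^-1 T^4]

Both sides have the same dimensions, so the equation is dimensionally consistent.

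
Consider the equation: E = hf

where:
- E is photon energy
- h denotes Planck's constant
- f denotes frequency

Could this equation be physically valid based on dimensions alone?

Yes

E (photon energy) has dimensions [L^2 M T^-2].
h (Planck's constant) has dimensions [L^2 M T^-1].
f (frequency) has dimensions [T^-1].

Left side: [L^2 M T^-2]
Right side: [L^2 M T^-2]

Both sides have the same dimensions, so the equation is dimensionally consistent.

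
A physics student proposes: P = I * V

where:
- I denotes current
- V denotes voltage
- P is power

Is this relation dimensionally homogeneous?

Yes

I (current) has dimensions [I].
V (voltage) has dimensions [I^-1 L^2 M T^-3].
P (power) has dimensions [L^2 M T^-3].

Left side: [L^2 M T^-3]
Right side: [L^2 M T^-3]

Both sides have the same dimensions, so the equation is dimensionally consistent.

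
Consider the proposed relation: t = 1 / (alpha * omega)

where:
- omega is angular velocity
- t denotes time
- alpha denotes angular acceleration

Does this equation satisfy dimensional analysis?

No

omega (angular velocity) has dimensions [T^-1].
t (time) has dimensions [T].
alpha (angular acceleration) has dimensions [T^-2].

Left side: [T]
Right side: [T^3]

The two sides have different dimensions, so the equation is NOT dimensionally consistent.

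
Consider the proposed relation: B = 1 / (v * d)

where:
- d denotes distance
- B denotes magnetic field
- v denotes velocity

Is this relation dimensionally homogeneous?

No

d (distance) has dimensions [L].
B (magnetic field) has dimensions [I^-1 M T^-2].
v (velocity) has dimensions [L T^-1].

Left side: [I^-1 M T^-2]
Right side: [L^-2 T]

The two sides have different dimensions, so the equation is NOT dimensionally consistent.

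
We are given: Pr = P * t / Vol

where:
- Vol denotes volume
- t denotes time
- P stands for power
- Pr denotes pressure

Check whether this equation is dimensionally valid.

Yes

Vol (volume) has dimensions [L^3].
t (time) has dimensions [T].
P (power) has dimensions [L^2 M T^-3].
Pr (pressure) has dimensions [L^-1 M T^-2].

Left side: [L^-1 M T^-2]
Right side: [L^-1 M T^-2]

Both sides have the same dimensions, so the equation is dimensionally consistent.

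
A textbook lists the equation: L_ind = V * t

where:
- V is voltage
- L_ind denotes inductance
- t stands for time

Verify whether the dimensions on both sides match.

No

V (voltage) has dimensions [I^-1 L^2 M T^-3].
L_ind (inductance) has dimensions [I^-2 L^2 M T^-2].
t (time) has dimensions [T].

Left side: [I^-2 L^2 M T^-2]
Right side: [I^-1 L^2 M T^-2]

The two sides have different dimensions, so the equation is NOT dimensionally consistent.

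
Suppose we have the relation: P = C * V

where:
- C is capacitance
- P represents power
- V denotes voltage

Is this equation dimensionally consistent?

No

C (capacitance) has dimensions [I^2 L^-2 M^-1 T^4].
P (power) has dimensions [L^2 M T^-3].
V (voltage) has dimensions [I^-1 L^2 M T^-3].

Left side: [L^2 M T^-3]
Right side: [I T]

The two sides have different dimensions, so the equation is NOT dimensionally consistent.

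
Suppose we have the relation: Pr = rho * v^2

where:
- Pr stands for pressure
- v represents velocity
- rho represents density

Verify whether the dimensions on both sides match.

Yes

Pr (pressure) has dimensions [L^-1 M T^-2].
v (velocity) has dimensions [L T^-1].
rho (density) has dimensions [L^-3 M].

Left side: [L^-1 M T^-2]
Right side: [L^-1 M T^-2]

Both sides have the same dimensions, so the equation is dimensionally consistent.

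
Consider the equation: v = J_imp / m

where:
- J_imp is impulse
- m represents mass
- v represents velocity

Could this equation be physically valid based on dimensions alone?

Yes

J_imp (impulse) has dimensions [L M T^-1].
m (mass) has dimensions [M].
v (velocity) has dimensions [L T^-1].

Left side: [L T^-1]
Right side: [L T^-1]

Both sides have the same dimensions, so the equation is dimensionally consistent.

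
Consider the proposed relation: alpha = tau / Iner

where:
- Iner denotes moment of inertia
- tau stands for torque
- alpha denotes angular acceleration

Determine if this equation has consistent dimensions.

Yes

Iner (moment of inertia) has dimensions [L^2 M].
tau (torque) has dimensions [L^2 M T^-2].
alpha (angular acceleration) has dimensions [T^-2].

Left side: [T^-2]
Right side: [T^-2]

Both sides have the same dimensions, so the equation is dimensionally consistent.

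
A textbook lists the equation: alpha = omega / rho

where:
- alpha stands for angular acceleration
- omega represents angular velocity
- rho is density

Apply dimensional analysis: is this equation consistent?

No

alpha (angular acceleration) has dimensions [T^-2].
omega (angular velocity) has dimensions [T^-1].
rho (density) has dimensions [L^-3 M].

Left side: [T^-2]
Right side: [L^3 M^-1 T^-1]

The two sides have different dimensions, so the equation is NOT dimensionally consistent.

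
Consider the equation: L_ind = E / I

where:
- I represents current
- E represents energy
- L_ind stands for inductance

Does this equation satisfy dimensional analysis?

No

I (current) has dimensions [I].
E (energy) has dimensions [L^2 M T^-2].
L_ind (inductance) has dimensions [I^-2 L^2 M T^-2].

Left side: [I^-2 L^2 M T^-2]
Right side: [I^-1 L^2 M T^-2]

The two sides have different dimensions, so the equation is NOT dimensionally consistent.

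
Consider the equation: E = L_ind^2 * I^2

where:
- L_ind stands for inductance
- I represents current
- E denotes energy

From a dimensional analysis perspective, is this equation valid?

No

L_ind (inductance) has dimensions [I^-2 L^2 M T^-2].
I (current) has dimensions [I].
E (energy) has dimensions [L^2 M T^-2].

Left side: [L^2 M T^-2]
Right side: [I^-2 L^4 M^2 T^-4]

The two sides have different dimensions, so the equation is NOT dimensionally consistent.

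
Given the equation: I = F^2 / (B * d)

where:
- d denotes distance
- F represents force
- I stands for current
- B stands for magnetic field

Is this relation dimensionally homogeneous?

No

d (distance) has dimensions [L].
F (force) has dimensions [L M T^-2].
I (current) has dimensions [I].
B (magnetic field) has dimensions [I^-1 M T^-2].

Left side: [I]
Right side: [I L M T^-2]

The two sides have different dimensions, so the equation is NOT dimensionally consistent.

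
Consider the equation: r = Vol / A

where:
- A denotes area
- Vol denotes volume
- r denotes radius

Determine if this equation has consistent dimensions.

Yes

A (area) has dimensions [L^2].
Vol (volume) has dimensions [L^3].
r (radius) has dimensions [L].

Left side: [L]
Right side: [L]

Both sides have the same dimensions, so the equation is dimensionally consistent.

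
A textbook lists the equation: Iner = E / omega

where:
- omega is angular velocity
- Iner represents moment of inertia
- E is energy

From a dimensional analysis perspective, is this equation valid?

No

omega (angular velocity) has dimensions [T^-1].
Iner (moment of inertia) has dimensions [L^2 M].
E (energy) has dimensions [L^2 M T^-2].

Left side: [L^2 M]
Right side: [L^2 M T^-1]

The two sides have different dimensions, so the equation is NOT dimensionally consistent.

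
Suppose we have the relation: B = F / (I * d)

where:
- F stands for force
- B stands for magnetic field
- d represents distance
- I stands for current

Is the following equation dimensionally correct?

Yes

F (force) has dimensions [L M T^-2].
B (magnetic field) has dimensions [I^-1 M T^-2].
d (distance) has dimensions [L].
I (current) has dimensions [I].

Left side: [I^-1 M T^-2]
Right side: [I^-1 M T^-2]

Both sides have the same dimensions, so the equation is dimensionally consistent.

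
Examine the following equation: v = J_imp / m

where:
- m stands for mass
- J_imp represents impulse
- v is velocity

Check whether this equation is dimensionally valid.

Yes

m (mass) has dimensions [M].
J_imp (impulse) has dimensions [L M T^-1].
v (velocity) has dimensions [L T^-1].

Left side: [L T^-1]
Right side: [L T^-1]

Both sides have the same dimensions, so the equation is dimensionally consistent.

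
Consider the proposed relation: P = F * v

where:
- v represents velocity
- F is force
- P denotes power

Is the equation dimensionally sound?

Yes

v (velocity) has dimensions [L T^-1].
F (force) has dimensions [L M T^-2].
P (power) has dimensions [L^2 M T^-3].

Left side: [L^2 M T^-3]
Right side: [L^2 M T^-3]

Both sides have the same dimensions, so the equation is dimensionally consistent.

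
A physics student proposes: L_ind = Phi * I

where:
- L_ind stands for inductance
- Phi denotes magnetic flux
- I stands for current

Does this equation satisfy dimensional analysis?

No

L_ind (inductance) has dimensions [I^-2 L^2 M T^-2].
Phi (magnetic flux) has dimensions [I^-1 L^2 M T^-2].
I (current) has dimensions [I].

Left side: [I^-2 L^2 M T^-2]
Right side: [L^2 M T^-2]

The two sides have different dimensions, so the equation is NOT dimensionally consistent.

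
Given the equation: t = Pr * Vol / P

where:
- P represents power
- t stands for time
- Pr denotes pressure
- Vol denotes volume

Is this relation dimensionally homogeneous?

Yes

P (power) has dimensions [L^2 M T^-3].
t (time) has dimensions [T].
Pr (pressure) has dimensions [L^-1 M T^-2].
Vol (volume) has dimensions [L^3].

Left side: [T]
Right side: [T]

Both sides have the same dimensions, so the equation is dimensionally consistent.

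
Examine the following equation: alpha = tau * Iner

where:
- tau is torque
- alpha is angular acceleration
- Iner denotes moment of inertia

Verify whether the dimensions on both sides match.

No

tau (torque) has dimensions [L^2 M T^-2].
alpha (angular acceleration) has dimensions [T^-2].
Iner (moment of inertia) has dimensions [L^2 M].

Left side: [T^-2]
Right side: [L^4 M^2 T^-2]

The two sides have different dimensions, so the equation is NOT dimensionally consistent.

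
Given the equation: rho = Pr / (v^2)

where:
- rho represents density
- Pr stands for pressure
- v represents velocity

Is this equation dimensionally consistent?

Yes

rho (density) has dimensions [L^-3 M].
Pr (pressure) has dimensions [L^-1 M T^-2].
v (velocity) has dimensions [L T^-1].

Left side: [L^-3 M]
Right side: [L^-3 M]

Both sides have the same dimensions, so the equation is dimensionally consistent.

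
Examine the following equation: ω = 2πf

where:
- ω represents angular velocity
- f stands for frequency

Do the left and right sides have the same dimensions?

Yes

ω (angular velocity) has dimensions [T^-1].
f (frequency) has dimensions [T^-1].

Left side: [T^-1]
Right side: [T^-1]

Both sides have the same dimensions, so the equation is dimensionally consistent.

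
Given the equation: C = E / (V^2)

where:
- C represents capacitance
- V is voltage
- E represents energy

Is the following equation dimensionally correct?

Yes

C (capacitance) has dimensions [I^2 L^-2 M^-1 T^4].
V (voltage) has dimensions [I^-1 L^2 M T^-3].
E (energy) has dimensions [L^2 M T^-2].

Left side: [I^2 L^-2 M^-1 T^4]
Right side: [I^2 L^-2 M^-1 T^4]

Both sides have the same dimensions, so the equation is dimensionally consistent.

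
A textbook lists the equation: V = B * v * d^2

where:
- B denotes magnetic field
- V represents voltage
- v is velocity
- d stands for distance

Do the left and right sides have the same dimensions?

No

B (magnetic field) has dimensions [I^-1 M T^-2].
V (voltage) has dimensions [I^-1 L^2 M T^-3].
v (velocity) has dimensions [L T^-1].
d (distance) has dimensions [L].

Left side: [I^-1 L^2 M T^-3]
Right side: [I^-1 L^3 M T^-3]

The two sides have different dimensions, so the equation is NOT dimensionally consistent.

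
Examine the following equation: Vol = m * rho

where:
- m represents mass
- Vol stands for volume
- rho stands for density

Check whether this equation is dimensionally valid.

No

m (mass) has dimensions [M].
Vol (volume) has dimensions [L^3].
rho (density) has dimensions [L^-3 M].

Left side: [L^3]
Right side: [L^-3 M^2]

The two sides have different dimensions, so the equation is NOT dimensionally consistent.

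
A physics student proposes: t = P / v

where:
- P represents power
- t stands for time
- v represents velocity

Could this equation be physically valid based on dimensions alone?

No

P (power) has dimensions [L^2 M T^-3].
t (time) has dimensions [T].
v (velocity) has dimensions [L T^-1].

Left side: [T]
Right side: [L M T^-2]

The two sides have different dimensions, so the equation is NOT dimensionally consistent.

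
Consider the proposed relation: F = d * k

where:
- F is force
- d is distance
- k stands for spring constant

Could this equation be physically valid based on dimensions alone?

Yes

F (force) has dimensions [L M T^-2].
d (distance) has dimensions [L].
k (spring constant) has dimensions [M T^-2].

Left side: [L M T^-2]
Right side: [L M T^-2]

Both sides have the same dimensions, so the equation is dimensionally consistent.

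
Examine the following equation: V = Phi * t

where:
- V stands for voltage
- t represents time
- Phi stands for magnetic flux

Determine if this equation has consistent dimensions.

No

V (voltage) has dimensions [I^-1 L^2 M T^-3].
t (time) has dimensions [T].
Phi (magnetic flux) has dimensions [I^-1 L^2 M T^-2].

Left side: [I^-1 L^2 M T^-3]
Right side: [I^-1 L^2 M T^-1]

The two sides have different dimensions, so the equation is NOT dimensionally consistent.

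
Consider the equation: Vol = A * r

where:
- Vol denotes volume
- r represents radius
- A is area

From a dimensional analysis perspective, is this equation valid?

Yes

Vol (volume) has dimensions [L^3].
r (radius) has dimensions [L].
A (area) has dimensions [L^2].

Left side: [L^3]
Right side: [L^3]

Both sides have the same dimensions, so the equation is dimensionally consistent.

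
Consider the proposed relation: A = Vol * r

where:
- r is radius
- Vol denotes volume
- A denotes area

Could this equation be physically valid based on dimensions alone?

No

r (radius) has dimensions [L].
Vol (volume) has dimensions [L^3].
A (area) has dimensions [L^2].

Left side: [L^2]
Right side: [L^4]

The two sides have different dimensions, so the equation is NOT dimensionally consistent.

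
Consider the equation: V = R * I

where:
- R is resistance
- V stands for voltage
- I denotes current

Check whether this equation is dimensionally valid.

Yes

R (resistance) has dimensions [I^-2 L^2 M T^-3].
V (voltage) has dimensions [I^-1 L^2 M T^-3].
I (current) has dimensions [I].

Left side: [I^-1 L^2 M T^-3]
Right side: [I^-1 L^2 M T^-3]

Both sides have the same dimensions, so the equation is dimensionally consistent.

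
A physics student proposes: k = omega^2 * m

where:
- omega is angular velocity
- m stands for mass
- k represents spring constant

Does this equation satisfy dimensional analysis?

Yes

omega (angular velocity) has dimensions [T^-1].
m (mass) has dimensions [M].
k (spring constant) has dimensions [M T^-2].

Left side: [M T^-2]
Right side: [M T^-2]

Both sides have the same dimensions, so the equation is dimensionally consistent.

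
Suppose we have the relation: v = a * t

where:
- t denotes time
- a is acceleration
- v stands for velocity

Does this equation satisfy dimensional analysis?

Yes

t (time) has dimensions [T].
a (acceleration) has dimensions [L T^-2].
v (velocity) has dimensions [L T^-1].

Left side: [L T^-1]
Right side: [L T^-1]

Both sides have the same dimensions, so the equation is dimensionally consistent.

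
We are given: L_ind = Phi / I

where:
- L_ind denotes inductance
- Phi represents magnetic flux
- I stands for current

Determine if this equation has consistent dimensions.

Yes

L_ind (inductance) has dimensions [I^-2 L^2 M T^-2].
Phi (magnetic flux) has dimensions [I^-1 L^2 M T^-2].
I (current) has dimensions [I].

Left side: [I^-2 L^2 M T^-2]
Right side: [I^-2 L^2 M T^-2]

Both sides have the same dimensions, so the equation is dimensionally consistent.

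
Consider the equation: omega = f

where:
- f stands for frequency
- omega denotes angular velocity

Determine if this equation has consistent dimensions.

Yes

f (frequency) has dimensions [T^-1].
omega (angular velocity) has dimensions [T^-1].

Left side: [T^-1]
Right side: [T^-1]

Both sides have the same dimensions, so the equation is dimensionally consistent.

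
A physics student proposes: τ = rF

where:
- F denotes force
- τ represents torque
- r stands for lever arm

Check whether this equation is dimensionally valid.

Yes

F (force) has dimensions [L M T^-2].
τ (torque) has dimensions [L^2 M T^-2].
r (lever arm) has dimensions [L].

Left side: [L^2 M T^-2]
Right side: [L^2 M T^-2]

Both sides have the same dimensions, so the equation is dimensionally consistent.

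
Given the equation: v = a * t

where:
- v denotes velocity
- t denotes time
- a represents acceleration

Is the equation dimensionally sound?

Yes

v (velocity) has dimensions [L T^-1].
t (time) has dimensions [T].
a (acceleration) has dimensions [L T^-2].

Left side: [L T^-1]
Right side: [L T^-1]

Both sides have the same dimensions, so the equation is dimensionally consistent.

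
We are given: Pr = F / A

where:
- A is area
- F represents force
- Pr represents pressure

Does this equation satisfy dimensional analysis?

Yes

A (area) has dimensions [L^2].
F (force) has dimensions [L M T^-2].
Pr (pressure) has dimensions [L^-1 M T^-2].

Left side: [L^-1 M T^-2]
Right side: [L^-1 M T^-2]

Both sides have the same dimensions, so the equation is dimensionally consistent.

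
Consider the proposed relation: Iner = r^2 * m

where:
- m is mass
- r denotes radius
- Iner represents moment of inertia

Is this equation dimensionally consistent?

Yes

m (mass) has dimensions [M].
r (radius) has dimensions [L].
Iner (moment of inertia) has dimensions [L^2 M].

Left side: [L^2 M]
Right side: [L^2 M]

Both sides have the same dimensions, so the equation is dimensionally consistent.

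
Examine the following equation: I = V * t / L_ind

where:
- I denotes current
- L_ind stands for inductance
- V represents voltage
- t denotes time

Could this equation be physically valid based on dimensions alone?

Yes

I (current) has dimensions [I].
L_ind (inductance) has dimensions [I^-2 L^2 M T^-2].
V (voltage) has dimensions [I^-1 L^2 M T^-3].
t (time) has dimensions [T].

Left side: [I]
Right side: [I]

Both sides have the same dimensions, so the equation is dimensionally consistent.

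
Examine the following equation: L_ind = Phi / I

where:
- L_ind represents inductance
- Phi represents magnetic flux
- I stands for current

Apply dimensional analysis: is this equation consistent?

Yes

L_ind (inductance) has dimensions [I^-2 L^2 M T^-2].
Phi (magnetic flux) has dimensions [I^-1 L^2 M T^-2].
I (current) has dimensions [I].

Left side: [I^-2 L^2 M T^-2]
Right side: [I^-2 L^2 M T^-2]

Both sides have the same dimensions, so the equation is dimensionally consistent.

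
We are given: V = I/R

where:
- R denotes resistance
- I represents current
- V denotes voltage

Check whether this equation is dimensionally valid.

No

R (resistance) has dimensions [I^-2 L^2 M T^-3].
I (current) has dimensions [I].
V (voltage) has dimensions [I^-1 L^2 M T^-3].

Left side: [I^-1 L^2 M T^-3]
Right side: [I^3 L^-2 M^-1 T^3]

The two sides have different dimensions, so the equation is NOT dimensionally consistent.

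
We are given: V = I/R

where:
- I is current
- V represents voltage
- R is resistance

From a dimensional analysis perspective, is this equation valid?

No

I (current) has dimensions [I].
V (voltage) has dimensions [I^-1 L^2 M T^-3].
R (resistance) has dimensions [I^-2 L^2 M T^-3].

Left side: [I^-1 L^2 M T^-3]
Right side: [I^3 L^-2 M^-1 T^3]

The two sides have different dimensions, so the equation is NOT dimensionally consistent.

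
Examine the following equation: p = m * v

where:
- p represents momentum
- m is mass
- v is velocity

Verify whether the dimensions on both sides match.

Yes

p (momentum) has dimensions [L M T^-1].
m (mass) has dimensions [M].
v (velocity) has dimensions [L T^-1].

Left side: [L M T^-1]
Right side: [L M T^-1]

Both sides have the same dimensions, so the equation is dimensionally consistent.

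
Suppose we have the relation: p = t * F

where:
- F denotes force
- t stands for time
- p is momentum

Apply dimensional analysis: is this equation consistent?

Yes

F (force) has dimensions [L M T^-2].
t (time) has dimensions [T].
p (momentum) has dimensions [L M T^-1].

Left side: [L M T^-1]
Right side: [L M T^-1]

Both sides have the same dimensions, so the equation is dimensionally consistent.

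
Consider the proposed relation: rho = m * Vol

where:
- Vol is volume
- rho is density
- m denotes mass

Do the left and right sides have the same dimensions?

No

Vol (volume) has dimensions [L^3].
rho (density) has dimensions [L^-3 M].
m (mass) has dimensions [M].

Left side: [L^-3 M]
Right side: [L^3 M]

The two sides have different dimensions, so the equation is NOT dimensionally consistent.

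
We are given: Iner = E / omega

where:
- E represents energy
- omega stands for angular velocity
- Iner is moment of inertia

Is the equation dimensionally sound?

No

E (energy) has dimensions [L^2 M T^-2].
omega (angular velocity) has dimensions [T^-1].
Iner (moment of inertia) has dimensions [L^2 M].

Left side: [L^2 M]
Right side: [L^2 M T^-1]

The two sides have different dimensions, so the equation is NOT dimensionally consistent.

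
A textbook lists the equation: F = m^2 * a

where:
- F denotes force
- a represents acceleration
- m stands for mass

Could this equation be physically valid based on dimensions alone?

No

F (force) has dimensions [L M T^-2].
a (acceleration) has dimensions [L T^-2].
m (mass) has dimensions [M].

Left side: [L M T^-2]
Right side: [L M^2 T^-2]

The two sides have different dimensions, so the equation is NOT dimensionally consistent.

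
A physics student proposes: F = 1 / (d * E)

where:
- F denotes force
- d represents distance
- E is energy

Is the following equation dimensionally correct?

No

F (force) has dimensions [L M T^-2].
d (distance) has dimensions [L].
E (energy) has dimensions [L^2 M T^-2].

Left side: [L M T^-2]
Right side: [L^-3 M^-1 T^2]

The two sides have different dimensions, so the equation is NOT dimensionally consistent.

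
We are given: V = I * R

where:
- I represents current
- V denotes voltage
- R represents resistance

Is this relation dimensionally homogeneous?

Yes

I (current) has dimensions [I].
V (voltage) has dimensions [I^-1 L^2 M T^-3].
R (resistance) has dimensions [I^-2 L^2 M T^-3].

Left side: [I^-1 L^2 M T^-3]
Right side: [I^-1 L^2 M T^-3]

Both sides have the same dimensions, so the equation is dimensionally consistent.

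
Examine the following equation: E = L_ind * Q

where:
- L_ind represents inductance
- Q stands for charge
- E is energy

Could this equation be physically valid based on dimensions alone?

No

L_ind (inductance) has dimensions [I^-2 L^2 M T^-2].
Q (charge) has dimensions [I T].
E (energy) has dimensions [L^2 M T^-2].

Left side: [L^2 M T^-2]
Right side: [I^-1 L^2 M T^-1]

The two sides have different dimensions, so the equation is NOT dimensionally consistent.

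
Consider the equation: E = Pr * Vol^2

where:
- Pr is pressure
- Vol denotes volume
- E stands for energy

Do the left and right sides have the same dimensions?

No

Pr (pressure) has dimensions [L^-1 M T^-2].
Vol (volume) has dimensions [L^3].
E (energy) has dimensions [L^2 M T^-2].

Left side: [L^2 M T^-2]
Right side: [L^5 M T^-2]

The two sides have different dimensions, so the equation is NOT dimensionally consistent.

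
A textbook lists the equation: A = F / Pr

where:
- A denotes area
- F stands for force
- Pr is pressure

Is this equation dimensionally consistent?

Yes

A (area) has dimensions [L^2].
F (force) has dimensions [L M T^-2].
Pr (pressure) has dimensions [L^-1 M T^-2].

Left side: [L^2]
Right side: [L^2]

Both sides have the same dimensions, so the equation is dimensionally consistent.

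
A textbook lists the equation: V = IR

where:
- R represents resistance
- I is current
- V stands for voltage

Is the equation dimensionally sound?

Yes

R (resistance) has dimensions [I^-2 L^2 M T^-3].
I (current) has dimensions [I].
V (voltage) has dimensions [I^-1 L^2 M T^-3].

Left side: [I^-1 L^2 M T^-3]
Right side: [I^-1 L^2 M T^-3]

Both sides have the same dimensions, so the equation is dimensionally consistent.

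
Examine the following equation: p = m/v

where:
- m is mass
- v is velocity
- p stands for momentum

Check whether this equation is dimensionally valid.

No

m (mass) has dimensions [M].
v (velocity) has dimensions [L T^-1].
p (momentum) has dimensions [L M T^-1].

Left side: [L M T^-1]
Right side: [L^-1 M T]

The two sides have different dimensions, so the equation is NOT dimensionally consistent.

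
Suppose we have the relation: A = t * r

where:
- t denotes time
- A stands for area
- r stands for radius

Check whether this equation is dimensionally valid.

No

t (time) has dimensions [T].
A (area) has dimensions [L^2].
r (radius) has dimensions [L].

Left side: [L^2]
Right side: [L T]

The two sides have different dimensions, so the equation is NOT dimensionally consistent.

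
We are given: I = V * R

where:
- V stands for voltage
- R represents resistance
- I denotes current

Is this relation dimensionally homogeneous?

No

V (voltage) has dimensions [I^-1 L^2 M T^-3].
R (resistance) has dimensions [I^-2 L^2 M T^-3].
I (current) has dimensions [I].

Left side: [I]
Right side: [I^-3 L^4 M^2 T^-6]

The two sides have different dimensions, so the equation is NOT dimensionally consistent.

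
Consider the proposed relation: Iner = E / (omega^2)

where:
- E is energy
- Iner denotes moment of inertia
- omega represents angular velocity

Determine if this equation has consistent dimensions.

Yes

E (energy) has dimensions [L^2 M T^-2].
Iner (moment of inertia) has dimensions [L^2 M].
omega (angular velocity) has dimensions [T^-1].

Left side: [L^2 M]
Right side: [L^2 M]

Both sides have the same dimensions, so the equation is dimensionally consistent.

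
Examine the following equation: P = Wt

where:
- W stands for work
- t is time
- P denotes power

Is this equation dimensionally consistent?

No

W (work) has dimensions [L^2 M T^-2].
t (time) has dimensions [T].
P (power) has dimensions [L^2 M T^-3].

Left side: [L^2 M T^-3]
Right side: [L^2 M T^-1]

The two sides have different dimensions, so the equation is NOT dimensionally consistent.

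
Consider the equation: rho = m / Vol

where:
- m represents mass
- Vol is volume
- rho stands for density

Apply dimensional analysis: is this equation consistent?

Yes

m (mass) has dimensions [M].
Vol (volume) has dimensions [L^3].
rho (density) has dimensions [L^-3 M].

Left side: [L^-3 M]
Right side: [L^-3 M]

Both sides have the same dimensions, so the equation is dimensionally consistent.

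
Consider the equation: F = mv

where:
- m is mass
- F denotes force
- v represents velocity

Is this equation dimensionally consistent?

No

m (mass) has dimensions [M].
F (force) has dimensions [L M T^-2].
v (velocity) has dimensions [L T^-1].

Left side: [L M T^-2]
Right side: [L M T^-1]

The two sides have different dimensions, so the equation is NOT dimensionally consistent.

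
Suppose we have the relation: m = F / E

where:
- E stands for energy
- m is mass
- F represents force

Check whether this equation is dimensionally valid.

No

E (energy) has dimensions [L^2 M T^-2].
m (mass) has dimensions [M].
F (force) has dimensions [L M T^-2].

Left side: [M]
Right side: [L^-1]

The two sides have different dimensions, so the equation is NOT dimensionally consistent.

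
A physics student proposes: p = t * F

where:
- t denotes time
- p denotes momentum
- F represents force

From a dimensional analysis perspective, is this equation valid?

Yes

t (time) has dimensions [T].
p (momentum) has dimensions [L M T^-1].
F (force) has dimensions [L M T^-2].

Left side: [L M T^-1]
Right side: [L M T^-1]

Both sides have the same dimensions, so the equation is dimensionally consistent.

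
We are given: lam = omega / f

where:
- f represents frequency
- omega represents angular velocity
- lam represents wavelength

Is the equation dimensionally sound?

No

f (frequency) has dimensions [T^-1].
omega (angular velocity) has dimensions [T^-1].
lam (wavelength) has dimensions [L].

Left side: [L]
Right side: [dimensionless]

The two sides have different dimensions, so the equation is NOT dimensionally consistent.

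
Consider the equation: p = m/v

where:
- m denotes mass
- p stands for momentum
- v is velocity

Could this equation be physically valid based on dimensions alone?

No

m (mass) has dimensions [M].
p (momentum) has dimensions [L M T^-1].
v (velocity) has dimensions [L T^-1].

Left side: [L M T^-1]
Right side: [L^-1 M T]

The two sides have different dimensions, so the equation is NOT dimensionally consistent.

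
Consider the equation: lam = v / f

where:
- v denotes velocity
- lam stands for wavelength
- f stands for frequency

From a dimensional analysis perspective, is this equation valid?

Yes

v (velocity) has dimensions [L T^-1].
lam (wavelength) has dimensions [L].
f (frequency) has dimensions [T^-1].

Left side: [L]
Right side: [L]

Both sides have the same dimensions, so the equation is dimensionally consistent.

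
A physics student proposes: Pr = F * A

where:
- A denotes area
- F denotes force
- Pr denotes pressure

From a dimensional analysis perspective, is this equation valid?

No

A (area) has dimensions [L^2].
F (force) has dimensions [L M T^-2].
Pr (pressure) has dimensions [L^-1 M T^-2].

Left side: [L^-1 M T^-2]
Right side: [L^3 M T^-2]

The two sides have different dimensions, so the equation is NOT dimensionally consistent.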